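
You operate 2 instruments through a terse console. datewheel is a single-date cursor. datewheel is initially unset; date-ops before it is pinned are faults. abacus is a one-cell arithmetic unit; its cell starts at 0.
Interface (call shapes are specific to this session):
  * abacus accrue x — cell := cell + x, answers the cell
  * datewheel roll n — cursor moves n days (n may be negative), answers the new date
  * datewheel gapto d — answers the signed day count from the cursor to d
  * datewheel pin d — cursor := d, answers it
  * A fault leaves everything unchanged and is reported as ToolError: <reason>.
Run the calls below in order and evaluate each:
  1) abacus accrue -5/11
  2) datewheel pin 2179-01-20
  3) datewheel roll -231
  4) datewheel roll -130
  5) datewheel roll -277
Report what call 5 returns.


Using abacus accrue using x: -5/11, → -5/11.
Invoking datewheel pin using d: 2179-01-20, → 2179-01-20.
Next I call datewheel roll using n: -231, which returns 2178-06-03.
Now I run datewheel roll using n: -130, and get 2178-01-24.
Now I run datewheel roll using n: -277, and observe 2177-04-22.

Answer: 2177-04-22


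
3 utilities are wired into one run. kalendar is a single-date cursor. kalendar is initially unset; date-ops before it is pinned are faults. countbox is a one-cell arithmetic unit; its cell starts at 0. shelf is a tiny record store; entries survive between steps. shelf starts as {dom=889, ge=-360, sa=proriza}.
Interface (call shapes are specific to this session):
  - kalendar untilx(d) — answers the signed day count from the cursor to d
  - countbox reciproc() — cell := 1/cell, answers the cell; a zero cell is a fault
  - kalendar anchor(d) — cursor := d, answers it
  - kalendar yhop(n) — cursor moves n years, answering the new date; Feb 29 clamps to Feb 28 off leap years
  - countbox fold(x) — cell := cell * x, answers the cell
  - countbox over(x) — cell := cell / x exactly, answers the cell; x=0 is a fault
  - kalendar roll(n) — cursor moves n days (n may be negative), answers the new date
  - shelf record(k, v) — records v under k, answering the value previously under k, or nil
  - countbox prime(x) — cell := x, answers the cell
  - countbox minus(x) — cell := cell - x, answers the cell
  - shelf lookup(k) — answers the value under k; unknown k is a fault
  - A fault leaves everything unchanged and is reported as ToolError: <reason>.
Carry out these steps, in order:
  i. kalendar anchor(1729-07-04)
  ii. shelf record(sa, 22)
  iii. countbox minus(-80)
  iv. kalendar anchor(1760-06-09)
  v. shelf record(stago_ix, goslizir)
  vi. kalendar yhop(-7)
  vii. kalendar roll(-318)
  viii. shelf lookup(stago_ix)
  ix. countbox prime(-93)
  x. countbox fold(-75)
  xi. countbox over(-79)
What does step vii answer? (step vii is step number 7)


I invoke kalendar anchor on d: 1729-07-04, which returns 1729-07-04.
Then shelf record on k: sa, v: 22, and observe proriza.
I invoke countbox minus on x: -80, → 80.
Now I run kalendar anchor on d: 1760-06-09, and observe 1760-06-09.
I invoke shelf record on k: stago_ix, v: goslizir, — result: nil.
Then kalendar yhop on n: -7, and get 1753-06-09.
I call kalendar roll on n: -318, giving 1752-07-26.
I try shelf lookup on k: stago_ix, which returns goslizir.
Next I call countbox prime on x: -93: -93.
Then countbox fold on x: -75, yielding 6975.
Using countbox over on x: -79, and see -6975/79.

Answer: 1752-07-26


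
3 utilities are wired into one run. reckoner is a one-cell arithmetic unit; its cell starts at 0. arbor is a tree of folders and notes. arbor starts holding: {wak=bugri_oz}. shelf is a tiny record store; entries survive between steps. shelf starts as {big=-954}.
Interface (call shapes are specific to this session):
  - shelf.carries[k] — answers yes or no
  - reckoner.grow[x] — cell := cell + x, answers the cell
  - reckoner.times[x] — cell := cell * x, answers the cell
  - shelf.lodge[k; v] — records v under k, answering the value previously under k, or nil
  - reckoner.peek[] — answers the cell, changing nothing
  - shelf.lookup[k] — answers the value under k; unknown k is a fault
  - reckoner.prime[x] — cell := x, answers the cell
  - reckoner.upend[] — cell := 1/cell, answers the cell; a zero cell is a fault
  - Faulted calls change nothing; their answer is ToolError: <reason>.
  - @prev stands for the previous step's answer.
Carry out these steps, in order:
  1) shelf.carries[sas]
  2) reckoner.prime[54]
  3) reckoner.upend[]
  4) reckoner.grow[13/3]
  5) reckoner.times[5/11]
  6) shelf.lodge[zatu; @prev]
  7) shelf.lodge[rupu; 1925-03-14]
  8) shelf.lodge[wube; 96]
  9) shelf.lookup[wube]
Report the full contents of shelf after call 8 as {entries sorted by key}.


Answer: {big=-954, rupu=1925-03-14, wube=96, zatu=1175/594}

Derivation:
;; 1. shelf.carries(k→sas) == no
;; 2. reckoner.prime(x→54) == 54
;; 3. reckoner.upend() == 1/54
;; 4. reckoner.grow(x→13/3) == 235/54
;; 5. reckoner.times(x→5/11) == 1175/594
;; 6. shelf.lodge(k→zatu, v→@prev) == nil
;; 7. shelf.lodge(k→rupu, v→1925-03-14) == nil
;; 8. shelf.lodge(k→wube, v→96) == nil
;; 9. shelf.lookup(k→wube) == 96


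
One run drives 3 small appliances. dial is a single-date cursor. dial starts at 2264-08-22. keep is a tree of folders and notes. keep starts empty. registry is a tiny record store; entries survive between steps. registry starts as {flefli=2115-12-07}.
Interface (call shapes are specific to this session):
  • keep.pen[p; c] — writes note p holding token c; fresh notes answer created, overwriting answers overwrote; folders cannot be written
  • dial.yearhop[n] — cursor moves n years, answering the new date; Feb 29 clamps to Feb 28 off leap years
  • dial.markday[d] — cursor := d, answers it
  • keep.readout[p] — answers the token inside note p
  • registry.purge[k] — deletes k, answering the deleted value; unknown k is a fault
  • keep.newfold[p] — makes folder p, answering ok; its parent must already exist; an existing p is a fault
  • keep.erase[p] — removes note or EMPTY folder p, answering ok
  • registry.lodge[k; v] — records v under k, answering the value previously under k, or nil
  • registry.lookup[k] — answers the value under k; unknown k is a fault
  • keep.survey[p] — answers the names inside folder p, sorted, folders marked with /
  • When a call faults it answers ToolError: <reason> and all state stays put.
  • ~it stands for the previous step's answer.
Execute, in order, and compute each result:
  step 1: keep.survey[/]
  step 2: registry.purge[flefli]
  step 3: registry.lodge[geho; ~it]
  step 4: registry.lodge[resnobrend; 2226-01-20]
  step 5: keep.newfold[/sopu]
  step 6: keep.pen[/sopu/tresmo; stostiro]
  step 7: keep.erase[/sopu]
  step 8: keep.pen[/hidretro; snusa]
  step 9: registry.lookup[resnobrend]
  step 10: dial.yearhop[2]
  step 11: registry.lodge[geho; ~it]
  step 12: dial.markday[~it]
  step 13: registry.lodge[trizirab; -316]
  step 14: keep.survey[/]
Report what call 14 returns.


[in] keep.survey /
  []
[in] registry.purge flefli
  2115-12-07
[in] registry.lodge geho ~it
  nil
[in] registry.lodge resnobrend 2226-01-20
  nil
[in] keep.newfold /sopu
  ok
[in] keep.pen /sopu/tresmo stostiro
  created
[in] keep.erase /sopu
  ToolError: not empty
[in] keep.pen /hidretro snusa
  created
[in] registry.lookup resnobrend
  2226-01-20
[in] dial.yearhop 2
  2266-08-22
[in] registry.lodge geho ~it
  2115-12-07
[in] dial.markday ~it
  2115-12-07
[in] registry.lodge trizirab -316
  nil
[in] keep.survey /
  [hidretro, sopu/]

Answer: [hidretro, sopu/]


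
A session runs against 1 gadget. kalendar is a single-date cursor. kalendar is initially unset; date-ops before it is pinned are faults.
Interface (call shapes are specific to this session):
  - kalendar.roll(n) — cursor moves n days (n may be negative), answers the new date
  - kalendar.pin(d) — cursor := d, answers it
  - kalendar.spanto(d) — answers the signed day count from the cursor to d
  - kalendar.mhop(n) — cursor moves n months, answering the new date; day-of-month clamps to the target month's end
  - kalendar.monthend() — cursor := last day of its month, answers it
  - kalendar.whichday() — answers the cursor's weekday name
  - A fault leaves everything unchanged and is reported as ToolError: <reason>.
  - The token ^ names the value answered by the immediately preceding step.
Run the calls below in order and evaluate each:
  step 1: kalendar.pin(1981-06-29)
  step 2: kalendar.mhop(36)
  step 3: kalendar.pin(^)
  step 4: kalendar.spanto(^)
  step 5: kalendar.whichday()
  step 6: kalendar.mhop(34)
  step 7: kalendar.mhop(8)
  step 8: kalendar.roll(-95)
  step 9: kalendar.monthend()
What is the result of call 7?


Answer: 1987-12-29

Derivation:
·→ pin(d: 1981-06-29)
·← 1981-06-29
·→ mhop(n: 36)
·← 1984-06-29
·→ pin(d: ^)
·← 1984-06-29
·→ spanto(d: ^)
·← 0
·→ whichday()
·← Friday
·→ mhop(n: 34)
·← 1987-04-29
·→ mhop(n: 8)
·← 1987-12-29
·→ roll(n: -95)
·← 1987-09-25
·→ monthend()
·← 1987-09-30


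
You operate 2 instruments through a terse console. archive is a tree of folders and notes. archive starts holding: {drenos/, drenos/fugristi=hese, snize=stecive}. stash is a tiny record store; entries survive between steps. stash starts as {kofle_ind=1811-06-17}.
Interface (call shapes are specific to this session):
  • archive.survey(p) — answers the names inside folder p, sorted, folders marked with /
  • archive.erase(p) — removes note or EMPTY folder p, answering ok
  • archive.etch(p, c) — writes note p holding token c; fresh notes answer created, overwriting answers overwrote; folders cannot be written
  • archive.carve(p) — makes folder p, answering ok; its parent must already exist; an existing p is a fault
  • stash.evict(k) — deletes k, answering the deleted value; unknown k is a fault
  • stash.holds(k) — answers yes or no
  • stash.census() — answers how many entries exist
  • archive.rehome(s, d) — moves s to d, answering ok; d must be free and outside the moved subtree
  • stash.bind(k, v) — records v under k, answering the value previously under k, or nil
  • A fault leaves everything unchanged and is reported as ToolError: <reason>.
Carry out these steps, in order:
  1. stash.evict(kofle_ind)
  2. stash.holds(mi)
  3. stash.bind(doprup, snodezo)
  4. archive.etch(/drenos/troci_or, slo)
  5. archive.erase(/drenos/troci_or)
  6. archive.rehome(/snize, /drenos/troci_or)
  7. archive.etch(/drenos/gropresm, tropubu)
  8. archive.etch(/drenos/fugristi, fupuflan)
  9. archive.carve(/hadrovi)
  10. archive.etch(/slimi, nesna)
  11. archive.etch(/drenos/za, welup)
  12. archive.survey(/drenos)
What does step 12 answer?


Answer: [fugristi, gropresm, troci_or, za]

Derivation:
# stash.evict(k='kofle_ind') == 1811-06-17
# stash.holds(k='mi') == no
# stash.bind(k='doprup', v='snodezo') == nil
# archive.etch(p='/drenos/troci_or', c='slo') == created
# archive.erase(p='/drenos/troci_or') == ok
# archive.rehome(s='/snize', d='/drenos/troci_or') == ok
# archive.etch(p='/drenos/gropresm', c='tropubu') == created
# archive.etch(p='/drenos/fugristi', c='fupuflan') == overwrote
# archive.carve(p='/hadrovi') == ok
# archive.etch(p='/slimi', c='nesna') == created
# archive.etch(p='/drenos/za', c='welup') == created
# archive.survey(p='/drenos') == [fugristi, gropresm, troci_or, za]


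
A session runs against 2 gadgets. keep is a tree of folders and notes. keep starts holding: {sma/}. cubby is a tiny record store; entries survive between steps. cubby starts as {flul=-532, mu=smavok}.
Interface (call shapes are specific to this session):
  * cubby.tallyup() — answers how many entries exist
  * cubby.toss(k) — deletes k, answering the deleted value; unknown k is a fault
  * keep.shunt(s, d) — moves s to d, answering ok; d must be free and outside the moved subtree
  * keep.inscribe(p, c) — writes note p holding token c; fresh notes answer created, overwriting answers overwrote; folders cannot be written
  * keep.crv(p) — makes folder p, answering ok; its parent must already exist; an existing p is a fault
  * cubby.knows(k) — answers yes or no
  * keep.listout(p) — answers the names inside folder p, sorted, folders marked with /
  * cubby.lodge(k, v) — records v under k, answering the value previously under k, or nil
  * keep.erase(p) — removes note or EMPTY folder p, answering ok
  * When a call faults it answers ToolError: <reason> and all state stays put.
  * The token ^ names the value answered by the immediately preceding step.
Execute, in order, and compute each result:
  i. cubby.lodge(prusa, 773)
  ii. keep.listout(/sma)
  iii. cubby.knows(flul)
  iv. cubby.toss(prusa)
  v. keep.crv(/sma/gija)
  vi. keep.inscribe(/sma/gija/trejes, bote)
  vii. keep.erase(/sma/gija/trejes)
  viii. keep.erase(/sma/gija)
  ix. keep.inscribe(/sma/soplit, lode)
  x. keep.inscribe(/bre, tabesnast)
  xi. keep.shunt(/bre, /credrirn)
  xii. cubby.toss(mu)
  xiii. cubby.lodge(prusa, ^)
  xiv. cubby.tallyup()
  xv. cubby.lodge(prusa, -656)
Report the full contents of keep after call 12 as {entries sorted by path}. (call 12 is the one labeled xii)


Invoking cubby.lodge(k=prusa, v=773), giving nil.
I try keep.listout(p=/sma), which returns [].
Now I run cubby.knows(k=flul), and see yes.
Then cubby.toss(k=prusa), and see 773.
Then keep.crv(p=/sma/gija), → ok.
Now I run keep.inscribe(p=/sma/gija/trejes, c=bote), — result: created.
I try keep.erase(p=/sma/gija/trejes), and see ok.
I run keep.erase(p=/sma/gija), and get ok.
I invoke keep.inscribe(p=/sma/soplit, c=lode): created.
I use keep.inscribe(p=/bre, c=tabesnast), — result: created.
Calling keep.shunt(s=/bre, d=/credrirn), → ok.
Next I call cubby.toss(k=mu), giving smavok.
Using cubby.lodge(k=prusa, v=^): nil.
I use cubby.tallyup(), and get 2.
I invoke cubby.lodge(k=prusa, v=-656), — result: smavok.

Answer: {credrirn=tabesnast, sma/, sma/soplit=lode}


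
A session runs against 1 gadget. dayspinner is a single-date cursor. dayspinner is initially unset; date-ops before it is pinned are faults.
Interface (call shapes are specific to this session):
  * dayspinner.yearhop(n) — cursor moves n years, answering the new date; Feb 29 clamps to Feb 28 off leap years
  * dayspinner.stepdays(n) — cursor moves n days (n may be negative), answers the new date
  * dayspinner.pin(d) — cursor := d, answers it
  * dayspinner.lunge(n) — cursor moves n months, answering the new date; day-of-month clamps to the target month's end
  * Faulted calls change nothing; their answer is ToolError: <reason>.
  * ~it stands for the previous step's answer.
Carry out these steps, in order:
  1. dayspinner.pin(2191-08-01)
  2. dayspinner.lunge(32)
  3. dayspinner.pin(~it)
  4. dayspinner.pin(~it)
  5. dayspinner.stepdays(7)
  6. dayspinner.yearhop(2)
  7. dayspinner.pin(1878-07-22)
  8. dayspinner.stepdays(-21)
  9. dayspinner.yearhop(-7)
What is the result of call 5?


;; 1. dayspinner.pin(d=2191-08-01) : 2191-08-01
;; 2. dayspinner.lunge(n=32) : 2194-04-01
;; 3. dayspinner.pin(d=~it) : 2194-04-01
;; 4. dayspinner.pin(d=~it) : 2194-04-01
;; 5. dayspinner.stepdays(n=7) : 2194-04-08
;; 6. dayspinner.yearhop(n=2) : 2196-04-08
;; 7. dayspinner.pin(d=1878-07-22) : 1878-07-22
;; 8. dayspinner.stepdays(n=-21) : 1878-07-01
;; 9. dayspinner.yearhop(n=-7) : 1871-07-01

Answer: 2194-04-08


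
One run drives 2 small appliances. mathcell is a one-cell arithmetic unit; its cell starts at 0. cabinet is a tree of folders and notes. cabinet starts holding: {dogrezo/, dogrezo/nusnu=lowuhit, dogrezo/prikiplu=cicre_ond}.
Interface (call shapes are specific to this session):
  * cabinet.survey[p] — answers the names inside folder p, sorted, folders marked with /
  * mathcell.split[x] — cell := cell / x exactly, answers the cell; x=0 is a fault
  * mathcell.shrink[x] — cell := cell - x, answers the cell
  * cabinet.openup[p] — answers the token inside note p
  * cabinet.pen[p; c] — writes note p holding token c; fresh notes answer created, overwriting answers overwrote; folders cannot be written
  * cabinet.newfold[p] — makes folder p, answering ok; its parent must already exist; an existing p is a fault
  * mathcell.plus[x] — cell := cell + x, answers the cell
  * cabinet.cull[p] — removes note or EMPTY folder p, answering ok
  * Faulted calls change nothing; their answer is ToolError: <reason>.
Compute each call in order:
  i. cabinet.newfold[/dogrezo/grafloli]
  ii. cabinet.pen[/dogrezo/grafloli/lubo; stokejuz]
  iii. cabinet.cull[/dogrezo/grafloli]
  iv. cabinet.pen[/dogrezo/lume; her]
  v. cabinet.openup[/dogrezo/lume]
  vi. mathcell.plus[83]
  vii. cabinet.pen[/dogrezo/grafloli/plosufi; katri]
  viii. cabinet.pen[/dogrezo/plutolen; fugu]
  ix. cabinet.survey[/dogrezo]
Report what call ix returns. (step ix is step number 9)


# 1. newfold(p=/dogrezo/grafloli) == ok
# 2. pen(p=/dogrezo/grafloli/lubo, c=stokejuz) == created
# 3. cull(p=/dogrezo/grafloli) == ToolError: not empty
# 4. pen(p=/dogrezo/lume, c=her) == created
# 5. openup(p=/dogrezo/lume) == her
# 6. plus(x=83) == 83
# 7. pen(p=/dogrezo/grafloli/plosufi, c=katri) == created
# 8. pen(p=/dogrezo/plutolen, c=fugu) == created
# 9. survey(p=/dogrezo) == [grafloli/, lume, nusnu, plutolen, prikiplu]

Answer: [grafloli/, lume, nusnu, plutolen, prikiplu]


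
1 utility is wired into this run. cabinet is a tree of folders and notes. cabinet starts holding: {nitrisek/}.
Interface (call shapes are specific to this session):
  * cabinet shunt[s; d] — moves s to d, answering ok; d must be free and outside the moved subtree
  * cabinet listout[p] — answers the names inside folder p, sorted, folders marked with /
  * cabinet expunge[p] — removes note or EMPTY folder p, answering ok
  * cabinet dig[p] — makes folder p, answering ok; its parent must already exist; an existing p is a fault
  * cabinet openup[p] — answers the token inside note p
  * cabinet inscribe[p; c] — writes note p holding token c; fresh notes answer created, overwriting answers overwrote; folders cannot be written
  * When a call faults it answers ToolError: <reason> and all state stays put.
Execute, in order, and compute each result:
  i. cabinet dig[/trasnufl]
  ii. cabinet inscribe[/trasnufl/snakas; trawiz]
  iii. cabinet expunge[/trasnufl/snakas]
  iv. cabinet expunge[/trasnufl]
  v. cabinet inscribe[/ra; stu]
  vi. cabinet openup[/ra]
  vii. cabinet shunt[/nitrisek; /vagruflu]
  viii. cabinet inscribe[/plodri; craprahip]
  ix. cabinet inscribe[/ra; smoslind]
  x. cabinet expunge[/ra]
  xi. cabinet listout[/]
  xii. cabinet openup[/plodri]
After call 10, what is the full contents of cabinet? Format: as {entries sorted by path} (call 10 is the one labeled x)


-- 1. cabinet dig(p→/trasnufl) == ok
-- 2. cabinet inscribe(p→/trasnufl/snakas, c→trawiz) == created
-- 3. cabinet expunge(p→/trasnufl/snakas) == ok
-- 4. cabinet expunge(p→/trasnufl) == ok
-- 5. cabinet inscribe(p→/ra, c→stu) == created
-- 6. cabinet openup(p→/ra) == stu
-- 7. cabinet shunt(s→/nitrisek, d→/vagruflu) == ok
-- 8. cabinet inscribe(p→/plodri, c→craprahip) == created
-- 9. cabinet inscribe(p→/ra, c→smoslind) == overwrote
-- 10. cabinet expunge(p→/ra) == ok
-- 11. cabinet listout(p→/) == [plodri, vagruflu/]
-- 12. cabinet openup(p→/plodri) == craprahip

Answer: {plodri=craprahip, vagruflu/}


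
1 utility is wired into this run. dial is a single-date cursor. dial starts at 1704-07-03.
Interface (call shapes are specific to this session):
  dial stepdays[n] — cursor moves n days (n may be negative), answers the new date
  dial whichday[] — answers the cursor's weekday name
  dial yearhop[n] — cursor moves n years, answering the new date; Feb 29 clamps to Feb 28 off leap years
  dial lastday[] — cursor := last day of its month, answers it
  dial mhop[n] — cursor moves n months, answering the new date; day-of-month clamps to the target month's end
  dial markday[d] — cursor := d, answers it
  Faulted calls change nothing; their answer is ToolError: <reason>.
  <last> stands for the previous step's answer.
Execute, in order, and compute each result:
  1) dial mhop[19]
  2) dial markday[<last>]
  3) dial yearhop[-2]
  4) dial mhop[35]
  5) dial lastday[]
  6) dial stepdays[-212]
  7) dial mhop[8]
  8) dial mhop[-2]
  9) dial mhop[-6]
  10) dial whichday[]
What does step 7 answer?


Answer: 1707-03-03

Derivation:
-- dial mhop(n→19) : 1706-02-03
-- dial markday(d→<last>) : 1706-02-03
-- dial yearhop(n→-2) : 1704-02-03
-- dial mhop(n→35) : 1707-01-03
-- dial lastday() : 1707-01-31
-- dial stepdays(n→-212) : 1706-07-03
-- dial mhop(n→8) : 1707-03-03
-- dial mhop(n→-2) : 1707-01-03
-- dial mhop(n→-6) : 1706-07-03
-- dial whichday() : Saturday


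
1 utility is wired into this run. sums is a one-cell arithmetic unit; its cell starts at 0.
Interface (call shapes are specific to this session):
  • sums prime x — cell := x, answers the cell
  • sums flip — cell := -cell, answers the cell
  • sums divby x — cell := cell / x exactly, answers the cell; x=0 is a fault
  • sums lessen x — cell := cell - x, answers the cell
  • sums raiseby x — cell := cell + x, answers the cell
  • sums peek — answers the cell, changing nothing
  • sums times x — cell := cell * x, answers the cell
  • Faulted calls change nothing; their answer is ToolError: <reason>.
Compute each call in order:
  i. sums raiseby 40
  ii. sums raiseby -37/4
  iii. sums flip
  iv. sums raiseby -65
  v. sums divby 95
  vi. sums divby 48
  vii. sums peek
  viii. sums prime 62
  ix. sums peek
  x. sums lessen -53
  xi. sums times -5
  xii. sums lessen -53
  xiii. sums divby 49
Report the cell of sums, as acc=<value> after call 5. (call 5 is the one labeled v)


Answer: acc=-383/380

Derivation:
==> sums raiseby(40)
<== 40
==> sums raiseby(-37/4)
<== 123/4
==> sums flip()
<== -123/4
==> sums raiseby(-65)
<== -383/4
==> sums divby(95)
<== -383/380
==> sums divby(48)
<== -383/18240
==> sums peek()
<== -383/18240
==> sums prime(62)
<== 62
==> sums peek()
<== 62
==> sums lessen(-53)
<== 115
==> sums times(-5)
<== -575
==> sums lessen(-53)
<== -522
==> sums divby(49)
<== -522/49


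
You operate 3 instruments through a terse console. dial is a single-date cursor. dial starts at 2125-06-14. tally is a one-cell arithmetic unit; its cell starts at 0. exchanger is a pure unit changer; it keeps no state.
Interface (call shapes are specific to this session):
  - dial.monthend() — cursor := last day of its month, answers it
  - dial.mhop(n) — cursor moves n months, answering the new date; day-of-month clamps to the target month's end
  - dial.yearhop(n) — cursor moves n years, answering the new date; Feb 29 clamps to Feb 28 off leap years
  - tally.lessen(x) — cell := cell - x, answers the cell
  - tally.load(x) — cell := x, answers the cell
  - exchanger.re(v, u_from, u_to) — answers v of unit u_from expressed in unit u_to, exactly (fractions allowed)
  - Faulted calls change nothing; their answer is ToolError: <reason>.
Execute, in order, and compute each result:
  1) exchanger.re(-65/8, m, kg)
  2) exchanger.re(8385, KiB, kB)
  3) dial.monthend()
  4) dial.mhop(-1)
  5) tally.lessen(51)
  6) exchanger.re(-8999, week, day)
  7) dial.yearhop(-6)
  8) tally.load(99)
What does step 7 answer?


Act: exchanger.re[-65/8; m; kg]
Obs: ToolError: incompatible units
Act: exchanger.re[8385; KiB; kB]
Obs: 214656/25
Act: dial.monthend[]
Obs: 2125-06-30
Act: dial.mhop[-1]
Obs: 2125-05-30
Act: tally.lessen[51]
Obs: -51
Act: exchanger.re[-8999; week; day]
Obs: -62993
Act: dial.yearhop[-6]
Obs: 2119-05-30
Act: tally.load[99]
Obs: 99

Answer: 2119-05-30


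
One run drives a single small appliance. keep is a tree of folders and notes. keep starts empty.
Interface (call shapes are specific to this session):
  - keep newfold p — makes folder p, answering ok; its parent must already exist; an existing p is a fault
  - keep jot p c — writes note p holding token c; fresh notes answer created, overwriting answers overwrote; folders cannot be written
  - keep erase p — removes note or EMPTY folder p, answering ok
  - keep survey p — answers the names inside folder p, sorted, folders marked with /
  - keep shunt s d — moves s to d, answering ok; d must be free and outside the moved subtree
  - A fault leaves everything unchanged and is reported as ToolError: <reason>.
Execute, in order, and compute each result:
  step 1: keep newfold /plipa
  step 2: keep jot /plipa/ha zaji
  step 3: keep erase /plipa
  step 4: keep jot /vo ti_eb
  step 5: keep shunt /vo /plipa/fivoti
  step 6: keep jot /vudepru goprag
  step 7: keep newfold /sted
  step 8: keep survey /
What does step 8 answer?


~$ keep newfold p='/plipa'
= ok
~$ keep jot p='/plipa/ha' c='zaji'
= created
~$ keep erase p='/plipa'
= ToolError: not empty
~$ keep jot p='/vo' c='ti_eb'
= created
~$ keep shunt s='/vo' d='/plipa/fivoti'
= ok
~$ keep jot p='/vudepru' c='goprag'
= created
~$ keep newfold p='/sted'
= ok
~$ keep survey p='/'
= [plipa/, sted/, vudepru]

Answer: [plipa/, sted/, vudepru]


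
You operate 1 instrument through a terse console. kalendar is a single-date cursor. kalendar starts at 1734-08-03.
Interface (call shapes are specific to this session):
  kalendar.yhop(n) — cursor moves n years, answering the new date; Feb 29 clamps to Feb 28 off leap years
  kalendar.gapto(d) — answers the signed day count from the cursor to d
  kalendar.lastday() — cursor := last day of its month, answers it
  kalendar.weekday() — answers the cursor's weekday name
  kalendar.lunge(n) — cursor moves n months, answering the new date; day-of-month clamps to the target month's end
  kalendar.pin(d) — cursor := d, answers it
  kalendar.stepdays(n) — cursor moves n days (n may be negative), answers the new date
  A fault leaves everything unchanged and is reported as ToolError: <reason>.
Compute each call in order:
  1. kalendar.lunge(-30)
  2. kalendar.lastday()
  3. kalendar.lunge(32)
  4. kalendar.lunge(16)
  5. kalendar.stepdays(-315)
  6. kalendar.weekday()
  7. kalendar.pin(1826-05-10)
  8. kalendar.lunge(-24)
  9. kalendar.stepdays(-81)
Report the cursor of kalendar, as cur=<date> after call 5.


Answer: cur=1735-04-20

Derivation:
~$ kalendar.lunge -30
[out] 1732-02-03
~$ kalendar.lastday
[out] 1732-02-29
~$ kalendar.lunge 32
[out] 1734-10-29
~$ kalendar.lunge 16
[out] 1736-02-29
~$ kalendar.stepdays -315
[out] 1735-04-20
~$ kalendar.weekday
[out] Wednesday
~$ kalendar.pin 1826-05-10
[out] 1826-05-10
~$ kalendar.lunge -24
[out] 1824-05-10
~$ kalendar.stepdays -81
[out] 1824-02-19


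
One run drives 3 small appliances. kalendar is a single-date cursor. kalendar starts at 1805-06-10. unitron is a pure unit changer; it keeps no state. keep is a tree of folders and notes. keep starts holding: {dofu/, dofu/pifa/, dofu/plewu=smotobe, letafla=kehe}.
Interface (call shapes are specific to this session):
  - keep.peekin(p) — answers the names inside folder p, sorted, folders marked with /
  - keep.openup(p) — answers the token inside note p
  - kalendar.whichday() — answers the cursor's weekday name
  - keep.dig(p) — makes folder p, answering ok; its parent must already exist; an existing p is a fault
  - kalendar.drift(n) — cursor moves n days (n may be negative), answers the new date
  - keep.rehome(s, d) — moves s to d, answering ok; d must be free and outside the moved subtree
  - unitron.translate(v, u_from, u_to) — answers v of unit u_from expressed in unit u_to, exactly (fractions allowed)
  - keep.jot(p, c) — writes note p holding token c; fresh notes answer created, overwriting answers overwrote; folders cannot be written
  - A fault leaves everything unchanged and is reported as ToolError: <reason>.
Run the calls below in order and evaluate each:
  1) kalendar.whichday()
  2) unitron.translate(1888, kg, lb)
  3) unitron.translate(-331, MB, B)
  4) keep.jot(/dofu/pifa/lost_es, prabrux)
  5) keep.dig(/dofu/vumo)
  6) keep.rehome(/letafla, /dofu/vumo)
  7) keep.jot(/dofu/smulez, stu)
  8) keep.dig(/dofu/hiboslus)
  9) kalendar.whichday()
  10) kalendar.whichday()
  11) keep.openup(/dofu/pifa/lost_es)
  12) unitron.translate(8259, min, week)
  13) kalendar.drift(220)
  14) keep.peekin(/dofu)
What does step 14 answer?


>>> kalendar.whichday
[out] Monday
>>> unitron.translate v='1888' u_from='kg' u_to='lb'
[out] 188800000000/45359237
>>> unitron.translate v='-331' u_from='MB' u_to='B'
[out] -331000000
>>> keep.jot p='/dofu/pifa/lost_es' c='prabrux'
[out] created
>>> keep.dig p='/dofu/vumo'
[out] ok
>>> keep.rehome s='/letafla' d='/dofu/vumo'
[out] ToolError: exists
>>> keep.jot p='/dofu/smulez' c='stu'
[out] created
>>> keep.dig p='/dofu/hiboslus'
[out] ok
>>> kalendar.whichday
[out] Monday
>>> kalendar.whichday
[out] Monday
>>> keep.openup p='/dofu/pifa/lost_es'
[out] prabrux
>>> unitron.translate v='8259' u_from='min' u_to='week'
[out] 2753/3360
>>> kalendar.drift n='220'
[out] 1806-01-16
>>> keep.peekin p='/dofu'
[out] [hiboslus/, pifa/, plewu, smulez, vumo/]

Answer: [hiboslus/, pifa/, plewu, smulez, vumo/]


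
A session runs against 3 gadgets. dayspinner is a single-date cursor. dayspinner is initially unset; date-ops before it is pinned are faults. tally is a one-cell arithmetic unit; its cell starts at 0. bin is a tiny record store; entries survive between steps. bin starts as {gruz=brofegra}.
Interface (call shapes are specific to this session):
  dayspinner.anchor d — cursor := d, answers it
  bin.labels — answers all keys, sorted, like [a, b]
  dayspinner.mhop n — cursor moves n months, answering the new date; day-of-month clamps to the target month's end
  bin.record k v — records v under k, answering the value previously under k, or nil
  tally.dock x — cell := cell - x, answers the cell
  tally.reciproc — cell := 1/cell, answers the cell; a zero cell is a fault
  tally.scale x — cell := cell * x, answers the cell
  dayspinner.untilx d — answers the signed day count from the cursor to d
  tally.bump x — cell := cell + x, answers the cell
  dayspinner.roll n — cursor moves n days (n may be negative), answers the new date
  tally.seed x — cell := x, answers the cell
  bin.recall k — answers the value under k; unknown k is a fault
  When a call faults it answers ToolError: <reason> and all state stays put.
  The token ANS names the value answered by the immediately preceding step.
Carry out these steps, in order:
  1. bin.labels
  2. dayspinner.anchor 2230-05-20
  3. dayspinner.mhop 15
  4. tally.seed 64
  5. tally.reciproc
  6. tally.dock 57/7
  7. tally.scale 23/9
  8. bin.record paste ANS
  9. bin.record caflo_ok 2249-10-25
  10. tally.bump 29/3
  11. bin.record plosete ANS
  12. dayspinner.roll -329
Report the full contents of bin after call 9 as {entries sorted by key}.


Act: bin.labels[]
Obs: [gruz]
Act: dayspinner.anchor[2230-05-20]
Obs: 2230-05-20
Act: dayspinner.mhop[15]
Obs: 2231-08-20
Act: tally.seed[64]
Obs: 64
Act: tally.reciproc[]
Obs: 1/64
Act: tally.dock[57/7]
Obs: -3641/448
Act: tally.scale[23/9]
Obs: -83743/4032
Act: bin.record[paste; ANS]
Obs: nil
Act: bin.record[caflo_ok; 2249-10-25]
Obs: nil
Act: tally.bump[29/3]
Obs: -44767/4032
Act: bin.record[plosete; ANS]
Obs: nil
Act: dayspinner.roll[-329]
Obs: 2230-09-25

Answer: {caflo_ok=2249-10-25, gruz=brofegra, paste=-83743/4032}


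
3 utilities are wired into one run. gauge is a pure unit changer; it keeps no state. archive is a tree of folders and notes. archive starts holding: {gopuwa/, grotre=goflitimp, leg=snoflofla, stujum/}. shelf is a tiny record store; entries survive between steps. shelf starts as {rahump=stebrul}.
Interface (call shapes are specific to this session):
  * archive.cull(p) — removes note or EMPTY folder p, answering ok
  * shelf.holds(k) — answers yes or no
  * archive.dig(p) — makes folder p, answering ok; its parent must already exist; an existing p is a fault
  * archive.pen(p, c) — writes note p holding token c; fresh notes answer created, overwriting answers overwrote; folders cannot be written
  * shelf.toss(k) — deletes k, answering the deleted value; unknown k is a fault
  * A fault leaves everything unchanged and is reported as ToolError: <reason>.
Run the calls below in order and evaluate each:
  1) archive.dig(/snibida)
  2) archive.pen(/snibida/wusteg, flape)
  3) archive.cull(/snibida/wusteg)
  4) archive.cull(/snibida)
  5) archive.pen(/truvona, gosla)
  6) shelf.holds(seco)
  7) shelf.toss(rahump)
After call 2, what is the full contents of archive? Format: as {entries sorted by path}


Answer: {gopuwa/, grotre=goflitimp, leg=snoflofla, snibida/, snibida/wusteg=flape, stujum/}

Derivation:
·→ dig(p→/snibida)
·← ok
·→ pen(p→/snibida/wusteg, c→flape)
·← created
·→ cull(p→/snibida/wusteg)
·← ok
·→ cull(p→/snibida)
·← ok
·→ pen(p→/truvona, c→gosla)
·← created
·→ holds(k→seco)
·← no
·→ toss(k→rahump)
·← stebrul


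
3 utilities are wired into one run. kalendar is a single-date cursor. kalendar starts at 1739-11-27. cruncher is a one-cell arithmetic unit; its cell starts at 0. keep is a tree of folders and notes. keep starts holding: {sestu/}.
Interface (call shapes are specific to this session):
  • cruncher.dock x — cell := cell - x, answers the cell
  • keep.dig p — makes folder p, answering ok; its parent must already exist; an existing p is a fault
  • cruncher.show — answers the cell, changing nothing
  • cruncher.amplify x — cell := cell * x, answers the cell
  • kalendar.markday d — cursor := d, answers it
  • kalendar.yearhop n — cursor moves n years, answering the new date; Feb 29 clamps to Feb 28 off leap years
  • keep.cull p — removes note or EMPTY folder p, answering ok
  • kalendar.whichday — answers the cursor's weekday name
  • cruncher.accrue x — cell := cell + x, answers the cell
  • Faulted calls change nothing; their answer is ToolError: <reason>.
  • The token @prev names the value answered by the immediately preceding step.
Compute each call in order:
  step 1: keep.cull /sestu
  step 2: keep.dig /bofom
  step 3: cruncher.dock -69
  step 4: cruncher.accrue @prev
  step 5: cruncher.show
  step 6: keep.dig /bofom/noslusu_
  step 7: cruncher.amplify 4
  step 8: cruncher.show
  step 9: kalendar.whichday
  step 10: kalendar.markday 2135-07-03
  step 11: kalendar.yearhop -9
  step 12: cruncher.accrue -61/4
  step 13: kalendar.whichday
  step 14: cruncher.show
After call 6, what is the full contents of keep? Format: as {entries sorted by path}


Answer: {bofom/, bofom/noslusu_/}

Derivation:
→ keep.cull(p='/sestu')
← ok
→ keep.dig(p='/bofom')
← ok
→ cruncher.dock(x='-69')
← 69
→ cruncher.accrue(x='@prev')
← 138
→ cruncher.show()
← 138
→ keep.dig(p='/bofom/noslusu_')
← ok
→ cruncher.amplify(x='4')
← 552
→ cruncher.show()
← 552
→ kalendar.whichday()
← Friday
→ kalendar.markday(d='2135-07-03')
← 2135-07-03
→ kalendar.yearhop(n='-9')
← 2126-07-03
→ cruncher.accrue(x='-61/4')
← 2147/4
→ kalendar.whichday()
← Wednesday
→ cruncher.show()
← 2147/4


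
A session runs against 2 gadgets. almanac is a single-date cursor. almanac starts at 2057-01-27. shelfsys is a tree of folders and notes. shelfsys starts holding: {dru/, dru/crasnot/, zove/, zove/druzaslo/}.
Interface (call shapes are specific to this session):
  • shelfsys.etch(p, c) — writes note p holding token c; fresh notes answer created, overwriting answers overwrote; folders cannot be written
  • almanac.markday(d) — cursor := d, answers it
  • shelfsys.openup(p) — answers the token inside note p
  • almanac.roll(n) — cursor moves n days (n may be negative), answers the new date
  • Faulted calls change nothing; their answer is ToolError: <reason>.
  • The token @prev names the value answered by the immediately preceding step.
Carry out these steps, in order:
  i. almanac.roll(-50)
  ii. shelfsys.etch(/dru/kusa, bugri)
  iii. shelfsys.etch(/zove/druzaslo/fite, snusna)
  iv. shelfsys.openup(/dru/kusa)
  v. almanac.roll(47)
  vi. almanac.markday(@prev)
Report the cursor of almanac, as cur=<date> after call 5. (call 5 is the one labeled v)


Answer: cur=2057-01-24

Derivation:
→ almanac.roll(n: -50)
← 2056-12-08
→ shelfsys.etch(p: /dru/kusa, c: bugri)
← created
→ shelfsys.etch(p: /zove/druzaslo/fite, c: snusna)
← created
→ shelfsys.openup(p: /dru/kusa)
← bugri
→ almanac.roll(n: 47)
← 2057-01-24
→ almanac.markday(d: @prev)
← 2057-01-24


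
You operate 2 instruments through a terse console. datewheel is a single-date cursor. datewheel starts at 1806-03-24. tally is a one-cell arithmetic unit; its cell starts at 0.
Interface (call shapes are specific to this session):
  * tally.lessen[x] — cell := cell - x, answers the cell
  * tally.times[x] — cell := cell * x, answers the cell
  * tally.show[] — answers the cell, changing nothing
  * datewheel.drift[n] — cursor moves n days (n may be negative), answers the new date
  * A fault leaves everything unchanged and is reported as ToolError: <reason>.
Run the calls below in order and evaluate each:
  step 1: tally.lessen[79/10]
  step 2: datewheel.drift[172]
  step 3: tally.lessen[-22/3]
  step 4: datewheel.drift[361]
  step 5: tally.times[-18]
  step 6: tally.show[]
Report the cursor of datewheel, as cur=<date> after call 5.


Answer: cur=1807-09-08

Derivation:
I run lessen(x='79/10'), — result: -79/10.
I call drift(n='172'), and observe 1806-09-12.
Next I call lessen(x='-22/3'), which returns -17/30.
I use drift(n='361'), giving 1807-09-08.
I run times(x='-18'): 51/5.
Invoking show, — result: 51/5.


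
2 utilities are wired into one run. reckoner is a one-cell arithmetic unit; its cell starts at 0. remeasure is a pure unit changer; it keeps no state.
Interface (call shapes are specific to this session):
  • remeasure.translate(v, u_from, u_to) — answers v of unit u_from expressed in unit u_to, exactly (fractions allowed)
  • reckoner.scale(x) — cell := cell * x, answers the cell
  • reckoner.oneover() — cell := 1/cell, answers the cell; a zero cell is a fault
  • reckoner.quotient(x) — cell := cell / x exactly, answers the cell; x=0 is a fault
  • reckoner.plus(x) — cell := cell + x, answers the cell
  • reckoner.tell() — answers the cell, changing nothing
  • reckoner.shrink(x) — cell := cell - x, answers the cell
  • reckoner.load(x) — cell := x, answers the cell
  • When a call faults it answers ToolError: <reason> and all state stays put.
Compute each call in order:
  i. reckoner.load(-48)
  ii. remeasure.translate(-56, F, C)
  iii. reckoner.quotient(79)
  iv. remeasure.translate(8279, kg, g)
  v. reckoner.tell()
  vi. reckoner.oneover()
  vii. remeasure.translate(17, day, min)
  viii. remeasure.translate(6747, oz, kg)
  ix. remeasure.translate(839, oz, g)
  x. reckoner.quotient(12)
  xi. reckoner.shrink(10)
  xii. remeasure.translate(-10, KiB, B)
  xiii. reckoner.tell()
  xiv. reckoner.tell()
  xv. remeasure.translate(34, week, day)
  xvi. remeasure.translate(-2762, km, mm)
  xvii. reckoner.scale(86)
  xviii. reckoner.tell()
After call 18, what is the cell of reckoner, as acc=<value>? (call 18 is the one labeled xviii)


>> reckoner.load(-48)
<< -48
>> remeasure.translate(-56, F, C)
<< -440/9
>> reckoner.quotient(79)
<< -48/79
>> remeasure.translate(8279, kg, g)
<< 8279000
>> reckoner.tell()
<< -48/79
>> reckoner.oneover()
<< -79/48
>> remeasure.translate(17, day, min)
<< 24480
>> remeasure.translate(6747, oz, kg)
<< 306038772039/1600000000
>> remeasure.translate(839, oz, g)
<< 38056399843/1600000
>> reckoner.quotient(12)
<< -79/576
>> reckoner.shrink(10)
<< -5839/576
>> remeasure.translate(-10, KiB, B)
<< -10240
>> reckoner.tell()
<< -5839/576
>> reckoner.tell()
<< -5839/576
>> remeasure.translate(34, week, day)
<< 238
>> remeasure.translate(-2762, km, mm)
<< -2762000000
>> reckoner.scale(86)
<< -251077/288
>> reckoner.tell()
<< -251077/288

Answer: acc=-251077/288


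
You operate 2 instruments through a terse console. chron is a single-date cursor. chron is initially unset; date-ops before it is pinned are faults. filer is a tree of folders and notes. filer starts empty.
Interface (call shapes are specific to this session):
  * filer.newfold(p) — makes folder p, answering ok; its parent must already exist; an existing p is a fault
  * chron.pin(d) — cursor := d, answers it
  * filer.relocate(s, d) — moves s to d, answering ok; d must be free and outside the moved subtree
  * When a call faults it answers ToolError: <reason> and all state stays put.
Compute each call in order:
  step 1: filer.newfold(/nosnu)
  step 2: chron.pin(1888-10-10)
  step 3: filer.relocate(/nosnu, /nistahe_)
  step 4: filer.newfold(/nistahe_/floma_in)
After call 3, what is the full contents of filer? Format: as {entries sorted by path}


>>> filer.newfold p=/nosnu
= ok
>>> chron.pin d=1888-10-10
= 1888-10-10
>>> filer.relocate s=/nosnu d=/nistahe_
= ok
>>> filer.newfold p=/nistahe_/floma_in
= ok

Answer: {nistahe_/}
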